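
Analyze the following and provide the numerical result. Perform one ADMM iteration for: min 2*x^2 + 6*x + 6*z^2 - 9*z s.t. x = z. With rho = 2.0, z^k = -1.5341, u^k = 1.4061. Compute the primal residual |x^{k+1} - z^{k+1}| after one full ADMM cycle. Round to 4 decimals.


ADMM iteration with rho = 2.0, z^k = -1.5341, u^k = 1.4061
Step 1: x-update.
Minimize 2*x^2 + 6*x + (2.0/2)*(x + 1.5341 + 1.4061)^2
FOC: (2*2 + 2.0)*x = -6 + 2.0*(-1.5341 - 1.4061)
x^{k+1} = -1.9801
Step 2: z-update.
Minimize 6*z^2 - 9*z + (2.0/2)*(-1.9801 - z + 1.4061)^2
FOC: (2*6 + 2.0)*z = 9 + 2.0*(-1.9801 + 1.4061)
z^{k+1} = 0.5609
Step 3: u-update.
u^{k+1} = 1.4061 - 1.9801 - 0.5609 = -1.1348
Step 4: Primal residual = |-1.9801 - 0.5609| = 2.5409


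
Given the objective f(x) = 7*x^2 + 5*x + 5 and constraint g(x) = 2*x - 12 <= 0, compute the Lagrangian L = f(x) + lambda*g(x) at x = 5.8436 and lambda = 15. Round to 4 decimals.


Step 1: Evaluate f(x).
f(5.8436) = 7*5.8436^2 + 5*5.8436 + 5 = 273.2516
Step 2: Evaluate g(x).
g(5.8436) = 2*5.8436 - 12 = -0.3128
Step 3: Compute Lagrangian.
L = 273.2516 + 15*-0.3128 = 268.5596


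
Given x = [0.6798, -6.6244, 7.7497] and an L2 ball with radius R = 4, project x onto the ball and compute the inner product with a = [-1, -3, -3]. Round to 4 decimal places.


Step 1: Compute ||x|| (intermediates to 6 decimals).
||x|| = sqrt(0.6798^2 + (-6.6244)^2 + 7.7497^2) = 10.217762
Step 2: Project.
Since ||x|| > R, scale = R/||x|| = 4/10.217762 = 0.391475, proj(x) = scale * x
proj(x) = [0.266125, -2.593287, 3.033814]
Step 3: Dot product.
a^T * proj(x) = -1*0.266125 - 3*(-2.593287) - 3*3.033814 = -1.5877


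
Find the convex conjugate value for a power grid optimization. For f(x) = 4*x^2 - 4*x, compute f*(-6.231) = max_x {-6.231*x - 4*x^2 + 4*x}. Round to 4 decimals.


f*(y) = sup_x {y*x - a*x^2 - b*x} = sup_x {(y-b)*x - a*x^2}
FOC: (y - b) - 2a*x = 0 => x* = (y - b)/(2a)
x* = (-6.231 + 4)/(2*4) = -0.2789
f*(-6.231) = (y-b)^2/(4a) = (-6.231 + 4)^2/(4*4)
= 4.9774/16 = 0.3111


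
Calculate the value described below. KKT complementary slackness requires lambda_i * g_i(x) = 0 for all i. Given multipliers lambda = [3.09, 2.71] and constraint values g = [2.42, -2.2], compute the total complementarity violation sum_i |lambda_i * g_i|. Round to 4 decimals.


KKT complementary slackness check:
lambda_1 * g_1 = 3.09 * 2.42 = 7.4778
lambda_2 * g_2 = 2.71 * -2.2 = -5.962
Total violation = 7.4778 + 5.962 = 13.4398


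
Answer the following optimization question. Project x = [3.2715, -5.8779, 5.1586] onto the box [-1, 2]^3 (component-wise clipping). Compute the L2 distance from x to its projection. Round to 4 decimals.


Project each component onto [-1, 2].
clip(3.2715) = 2.0, clip(-5.8779) = -1.0, clip(5.1586) = 2.0
Projection = [2.0, -1.0, 2.0]
Squared diffs: [1.6167, 23.7939, 9.9768]
Distance = sqrt(35.3874) = 5.9487


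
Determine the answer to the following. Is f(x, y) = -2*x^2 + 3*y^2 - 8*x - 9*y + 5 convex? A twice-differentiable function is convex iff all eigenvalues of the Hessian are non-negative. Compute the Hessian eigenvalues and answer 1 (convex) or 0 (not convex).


The Hessian of f(x,y) = -2*x^2 + 3*y^2 - 8*x - 9*y + 5 is:
H = [[-4, 0], [0, 6]]
Trace = -4 + 6 = 2
Determinant = -4*6 - (0)^2 = -24
Discriminant = (2)^2 - 4*-24 = 100.0
Eigenvalues: lambda_1 = -4.0, lambda_2 = 6.0
The function is not convex.

0


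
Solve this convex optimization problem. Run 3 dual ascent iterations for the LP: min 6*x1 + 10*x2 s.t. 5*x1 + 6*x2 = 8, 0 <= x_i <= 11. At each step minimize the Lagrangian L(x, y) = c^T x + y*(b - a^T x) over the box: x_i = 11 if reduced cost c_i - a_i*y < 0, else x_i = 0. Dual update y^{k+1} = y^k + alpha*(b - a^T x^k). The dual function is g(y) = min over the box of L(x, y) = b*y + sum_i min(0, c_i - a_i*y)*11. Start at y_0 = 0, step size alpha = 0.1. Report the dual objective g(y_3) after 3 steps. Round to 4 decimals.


Dual ascent for LP: min 6*x1 + 10*x2, 5*x1 + 6*x2 = 8, 0 <= x_i <= 11
Step 1: y^k = 0.0, reduced costs: (6.0, 10.0)
  x^k = (0.0, 0.0), subgradient = b - a^T x = 8.0
  y^{k+1} = 0.0 + 0.1*8.0 = 0.8
Step 2: y^k = 0.8, reduced costs: (2.0, 5.2)
  x^k = (0.0, 0.0), subgradient = b - a^T x = 8.0
  y^{k+1} = 0.8 + 0.1*8.0 = 1.6
Step 3: y^k = 1.6, reduced costs: (-2.0, 0.4)
  x^k = (11.0, 0.0), subgradient = b - a^T x = -47.0
  y^{k+1} = 1.6 + 0.1*-47.0 = -3.1
Dual objective at y_3 = -3.1: reduced costs (21.5, 28.6), box minimizer x = (0.0, 0.0)
g(y_3) = b*y + (c1 - a1*y)*x1 + (c2 - a2*y)*x2 = 8*(-3.1) + 21.5*0.0 + 28.6*0.0 = -24.8 + 0.0 + 0.0 = -24.8


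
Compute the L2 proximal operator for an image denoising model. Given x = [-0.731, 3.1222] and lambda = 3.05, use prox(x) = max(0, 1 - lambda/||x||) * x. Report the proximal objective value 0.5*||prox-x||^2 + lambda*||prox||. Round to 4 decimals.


Step 1: Compute ||x||.
||x|| = 3.2066
Step 2: Compute scaling factor.
scale = max(0, 1 - 3.05/3.2066) = 0.0488
Step 3: prox(x) = [-0.0357, 0.1525]
||prox(x)|| = 0.1566
Step 4: Proximal objective.
0.5*||prox-x||^2 = 4.6513
lambda*||prox|| = 0.4776
Total = 5.129


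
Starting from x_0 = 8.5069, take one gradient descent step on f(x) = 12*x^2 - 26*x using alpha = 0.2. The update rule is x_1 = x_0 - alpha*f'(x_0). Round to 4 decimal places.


We compute the gradient at x_0 and apply the update.
f'(x) = 24*x - 26
f'(8.5069) = 24*8.5069 - 26 = 178.1656
x_1 = 8.5069 - 0.2*178.1656 = -27.1262


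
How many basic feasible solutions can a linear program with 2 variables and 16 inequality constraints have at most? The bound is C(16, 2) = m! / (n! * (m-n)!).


Each vertex corresponds to some choice of n active constraints out of m, so the number of vertices is at most C(m, n) = m! / (n!(m-n)!).
m = 16, n = 2
Numerator: 16 * 15
Denominator: 2! = 2
C(16, 2) = 120


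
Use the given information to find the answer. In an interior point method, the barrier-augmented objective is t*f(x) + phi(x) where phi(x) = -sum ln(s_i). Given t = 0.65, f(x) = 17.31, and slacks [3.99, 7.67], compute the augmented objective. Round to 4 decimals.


Step 1: Compute log-barrier.
ln values: [1.3838, 2.0373]
phi = -(1.3838 + 2.0373) = -3.4211
Step 2: Compute augmented objective.
t*f(x) = 0.65*17.31 = 11.2515
Total = 11.2515 - 3.4211 = 7.8304


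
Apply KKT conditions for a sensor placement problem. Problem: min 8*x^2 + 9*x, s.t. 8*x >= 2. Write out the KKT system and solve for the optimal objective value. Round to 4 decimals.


Step 1: Try lambda = 0 (constraint inactive).
x_unc = -9/(2*8) = -0.5625
Check: 8*-0.5625 = -4.5 < 2 -- violated!
Step 2: Constraint must be active: 8*x = 2
x* = 2/8 = 0.25
lambda = (2*8*0.25 + 9)/8 = 1.625
Step 3: Compute optimal value.
f(x*) = 8*0.25^2 + 9*0.25 = 2.75


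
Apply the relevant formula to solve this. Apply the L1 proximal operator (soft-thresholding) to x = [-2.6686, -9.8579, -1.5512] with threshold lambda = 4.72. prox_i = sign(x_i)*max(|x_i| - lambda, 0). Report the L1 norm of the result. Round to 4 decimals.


Soft-thresholding with lambda = 4.72:
prox(-2.6686) = sign(-2.6686)*max(|-2.6686| - 4.72, 0) = 0.0
prox(-9.8579) = sign(-9.8579)*max(|-9.8579| - 4.72, 0) = -5.1379
prox(-1.5512) = sign(-1.5512)*max(|-1.5512| - 4.72, 0) = 0.0
prox(x) = [0.0, -5.1379, 0.0]
||prox(x)||_1 = 0.0 + 5.1379 + 0.0 = 5.1379


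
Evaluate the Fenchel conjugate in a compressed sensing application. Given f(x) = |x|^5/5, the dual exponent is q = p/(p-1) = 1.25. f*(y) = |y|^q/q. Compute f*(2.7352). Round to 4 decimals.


The conjugate exponent q satisfies 1/p + 1/q = 1.
p = 5, so q = 5/(5 - 1) = 1.25
|y|^q = 2.7352^1.25 = 3.5175
f*(2.7352) = 3.5175 / 1.25 = 2.814


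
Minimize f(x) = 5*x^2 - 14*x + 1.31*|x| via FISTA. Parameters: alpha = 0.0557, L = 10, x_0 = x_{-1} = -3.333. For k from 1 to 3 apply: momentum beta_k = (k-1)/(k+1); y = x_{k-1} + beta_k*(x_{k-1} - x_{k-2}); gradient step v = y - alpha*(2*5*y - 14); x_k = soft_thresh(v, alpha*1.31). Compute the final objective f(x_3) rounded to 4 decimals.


FISTA on f(x) = 5*x^2 - 14*x + 1.31*|x|
L = 10, alpha = 0.0557
Iteration 1: beta = 0.0, y = -3.333 + 0.0*(-3.333 + 3.333) = -3.333
  grad(y) = -47.33, v = y - alpha*grad = -0.6967
  prox(v) = soft_thresh(-0.6967, 0.073) = -0.6238
Iteration 2: beta = 0.3333, y = -0.6238 + 0.3333*(-0.6238 + 3.333) = 0.2793
  grad(y) = -11.2067, v = y - alpha*grad = 0.9035
  prox(v) = soft_thresh(0.9035, 0.073) = 0.8306
Iteration 3: beta = 0.5, y = 0.8306 + 0.5*(0.8306 + 0.6238) = 1.5577
  grad(y) = 1.5774, v = y - alpha*grad = 1.4699
  prox(v) = soft_thresh(1.4699, 0.073) = 1.3969
f(x_3) = 5*1.3969^2 - 14*1.3969 + 1.31*|1.3969| = -7.97


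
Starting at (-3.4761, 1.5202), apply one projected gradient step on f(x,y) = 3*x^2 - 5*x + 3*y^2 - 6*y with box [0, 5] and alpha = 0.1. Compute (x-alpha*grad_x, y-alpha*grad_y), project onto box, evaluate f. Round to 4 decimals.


Step 1: Compute gradient at (-3.4761, 1.5202).
grad_x = 2*3*-3.4761 - 5 = -25.8566
grad_y = 2*3*1.5202 - 6 = 3.1212
Step 2: Gradient step.
x_raw = -3.4761 - 0.1*-25.8566 = -0.8904
y_raw = 1.5202 - 0.1*3.1212 = 1.2081
Step 3: Project onto [0, 5].
x_proj = clip(-0.8904) = 0.0
y_proj = clip(1.2081) = 1.2081
Step 4: Evaluate f.
f(0.0, 1.2081) = -2.8701


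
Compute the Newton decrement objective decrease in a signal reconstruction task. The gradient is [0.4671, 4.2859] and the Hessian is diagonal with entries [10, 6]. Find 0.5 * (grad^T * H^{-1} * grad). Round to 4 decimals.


Step 1: H is diagonal, so H^(-1) * g = [0.0467, 0.7143].
Step 2: g^T H^(-1) g = sum_i g_i^2 / H_ii
  = (0.4671)^2/10 + (4.2859)^2/6
  = 0.0218 + 3.0615 = 3.0833
Step 3: Objective decrease = 0.5 * g^T H^(-1) g = 1.5417


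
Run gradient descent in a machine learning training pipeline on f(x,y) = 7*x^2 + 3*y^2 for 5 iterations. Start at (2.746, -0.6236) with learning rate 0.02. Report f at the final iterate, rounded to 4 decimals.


Gradient descent on f(x,y) = 7*x^2 + 3*y^2.
Starting point: (2.746, -0.6236), alpha = 0.02
Step 1: grad_x = 2*7*2.746 = 38.444, grad_y = 2*3*-0.6236 = -3.7416
  x_1 = 2.746 - 0.02*38.444 = 1.9771
  y_1 = -0.6236 - 0.02*-3.7416 = -0.5488
Step 2: grad_x = 2*7*1.9771 = 27.6797, grad_y = 2*3*-0.5488 = -3.2926
  x_2 = 1.9771 - 0.02*27.6797 = 1.4235
  y_2 = -0.5488 - 0.02*-3.2926 = -0.4829
Step 3: grad_x = 2*7*1.4235 = 19.9294, grad_y = 2*3*-0.4829 = -2.8975
  x_3 = 1.4235 - 0.02*19.9294 = 1.0249
  y_3 = -0.4829 - 0.02*-2.8975 = -0.425
Step 4: grad_x = 2*7*1.0249 = 14.3491, grad_y = 2*3*-0.425 = -2.5498
  x_4 = 1.0249 - 0.02*14.3491 = 0.738
  y_4 = -0.425 - 0.02*-2.5498 = -0.374
Step 5: grad_x = 2*7*0.738 = 10.3314, grad_y = 2*3*-0.374 = -2.2438
  x_5 = 0.738 - 0.02*10.3314 = 0.5313
  y_5 = -0.374 - 0.02*-2.2438 = -0.3291
f(0.5313, -0.3291) = 7*0.5313^2 + 3*(-0.3291)^2 = 2.3011


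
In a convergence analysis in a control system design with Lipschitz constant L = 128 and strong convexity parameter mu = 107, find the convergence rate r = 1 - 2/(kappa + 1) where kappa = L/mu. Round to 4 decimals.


Step 1: Compute the condition number.
kappa = L/mu = 128/107 = 1.1963
Step 2: Compute the convergence rate.
r = 1 - 2/(kappa + 1) = 1 - 2*mu/(L + mu) = (L - mu)/(L + mu) = 21/235 = 0.0894


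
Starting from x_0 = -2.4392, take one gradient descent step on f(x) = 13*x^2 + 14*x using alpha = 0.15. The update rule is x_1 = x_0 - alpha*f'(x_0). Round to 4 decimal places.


We compute the gradient at x_0 and apply the update.
f'(x) = 26*x + 14
f'(-2.4392) = 26*-2.4392 + 14 = -49.4192
x_1 = -2.4392 - 0.15*-49.4192 = 4.9737


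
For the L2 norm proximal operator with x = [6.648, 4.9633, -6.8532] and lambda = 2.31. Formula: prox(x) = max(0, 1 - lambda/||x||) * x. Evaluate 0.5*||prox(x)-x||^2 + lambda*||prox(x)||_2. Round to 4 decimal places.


Step 1: Compute ||x||.
||x|| = 10.7609
Step 2: Compute scaling factor.
scale = max(0, 1 - 2.31/10.7609) = 0.7853
Step 3: prox(x) = [5.2209, 3.8978, -5.382]
||prox(x)|| = 8.4509
Step 4: Proximal objective.
0.5*||prox-x||^2 = 2.6681
lambda*||prox|| = 19.5216
Total = 22.1896


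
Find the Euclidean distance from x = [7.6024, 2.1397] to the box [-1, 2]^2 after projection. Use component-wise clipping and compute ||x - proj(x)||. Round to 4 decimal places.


Project each component onto [-1, 2].
clip(7.6024) = 2.0, clip(2.1397) = 2.0
Projection = [2.0, 2.0]
Squared diffs: [31.3869, 0.0195]
Distance = sqrt(31.4064) = 5.6041


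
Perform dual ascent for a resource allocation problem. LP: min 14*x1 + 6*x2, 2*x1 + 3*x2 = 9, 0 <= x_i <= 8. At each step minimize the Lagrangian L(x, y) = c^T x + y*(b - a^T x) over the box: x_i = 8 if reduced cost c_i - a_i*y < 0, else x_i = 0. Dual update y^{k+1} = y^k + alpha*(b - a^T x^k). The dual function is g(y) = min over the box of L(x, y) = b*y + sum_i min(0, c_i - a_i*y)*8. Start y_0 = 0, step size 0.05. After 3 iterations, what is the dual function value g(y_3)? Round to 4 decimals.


Dual ascent for LP: min 14*x1 + 6*x2, 2*x1 + 3*x2 = 9, 0 <= x_i <= 8
Step 1: y^k = 0.0, reduced costs: (14.0, 6.0)
  x^k = (0.0, 0.0), subgradient = b - a^T x = 9.0
  y^{k+1} = 0.0 + 0.05*9.0 = 0.45
Step 2: y^k = 0.45, reduced costs: (13.1, 4.65)
  x^k = (0.0, 0.0), subgradient = b - a^T x = 9.0
  y^{k+1} = 0.45 + 0.05*9.0 = 0.9
Step 3: y^k = 0.9, reduced costs: (12.2, 3.3)
  x^k = (0.0, 0.0), subgradient = b - a^T x = 9.0
  y^{k+1} = 0.9 + 0.05*9.0 = 1.35
Dual objective at y_3 = 1.35: reduced costs (11.3, 1.95), box minimizer x = (0.0, 0.0)
g(y_3) = b*y + (c1 - a1*y)*x1 + (c2 - a2*y)*x2 = 9*1.35 + 11.3*0.0 + 1.95*0.0 = 12.15 + 0.0 + 0.0 = 12.15


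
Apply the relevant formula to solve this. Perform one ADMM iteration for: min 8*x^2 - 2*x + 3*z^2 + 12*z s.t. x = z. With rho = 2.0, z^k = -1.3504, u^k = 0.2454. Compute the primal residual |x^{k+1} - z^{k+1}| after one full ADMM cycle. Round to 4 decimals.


ADMM iteration with rho = 2.0, z^k = -1.3504, u^k = 0.2454
Step 1: x-update.
Minimize 8*x^2 - 2*x + (2.0/2)*(x + 1.3504 + 0.2454)^2
FOC: (2*8 + 2.0)*x = 2 + 2.0*(-1.3504 - 0.2454)
x^{k+1} = -0.0662
Step 2: z-update.
Minimize 3*z^2 + 12*z + (2.0/2)*(-0.0662 - z + 0.2454)^2
FOC: (2*3 + 2.0)*z = -12 + 2.0*(-0.0662 + 0.2454)
z^{k+1} = -1.4552
Step 3: u-update.
u^{k+1} = 0.2454 - 0.0662 + 1.4552 = 1.6344
Step 4: Primal residual = |-0.0662 + 1.4552| = 1.389


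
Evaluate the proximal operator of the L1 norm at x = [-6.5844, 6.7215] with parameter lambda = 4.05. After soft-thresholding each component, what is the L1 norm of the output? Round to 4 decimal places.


Soft-thresholding with lambda = 4.05:
prox(-6.5844) = sign(-6.5844)*max(|-6.5844| - 4.05, 0) = -2.5344
prox(6.7215) = sign(6.7215)*max(|6.7215| - 4.05, 0) = 2.6715
prox(x) = [-2.5344, 2.6715]
||prox(x)||_1 = 2.5344 + 2.6715 = 5.2059


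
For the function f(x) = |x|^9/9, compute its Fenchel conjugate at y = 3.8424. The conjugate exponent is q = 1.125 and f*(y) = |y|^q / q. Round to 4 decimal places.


The conjugate exponent q satisfies 1/p + 1/q = 1.
p = 9, so q = 9/(9 - 1) = 1.125
|y|^q = 3.8424^1.125 = 4.5465
f*(3.8424) = 4.5465 / 1.125 = 4.0413


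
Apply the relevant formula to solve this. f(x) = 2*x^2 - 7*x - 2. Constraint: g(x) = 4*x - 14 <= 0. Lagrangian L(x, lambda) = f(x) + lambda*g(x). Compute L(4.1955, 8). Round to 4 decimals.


Step 1: Evaluate f(x).
f(4.1955) = 2*4.1955^2 - 7*4.1955 - 2 = 3.8359
Step 2: Evaluate g(x).
g(4.1955) = 4*4.1955 - 14 = 2.782
Step 3: Compute Lagrangian.
L = 3.8359 + 8*2.782 = 26.0919


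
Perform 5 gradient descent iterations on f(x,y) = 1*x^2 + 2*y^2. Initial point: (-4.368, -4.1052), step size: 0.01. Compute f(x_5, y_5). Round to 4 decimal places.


Gradient descent on f(x,y) = 1*x^2 + 2*y^2.
Starting point: (-4.368, -4.1052), alpha = 0.01
Step 1: grad_x = 2*1*-4.368 = -8.736, grad_y = 2*2*-4.1052 = -16.4208
  x_1 = -4.368 - 0.01*-8.736 = -4.2806
  y_1 = -4.1052 - 0.01*-16.4208 = -3.941
Step 2: grad_x = 2*1*-4.2806 = -8.5613, grad_y = 2*2*-3.941 = -15.764
  x_2 = -4.2806 - 0.01*-8.5613 = -4.195
  y_2 = -3.941 - 0.01*-15.764 = -3.7834
Step 3: grad_x = 2*1*-4.195 = -8.3901, grad_y = 2*2*-3.7834 = -15.1334
  x_3 = -4.195 - 0.01*-8.3901 = -4.1111
  y_3 = -3.7834 - 0.01*-15.1334 = -3.632
Step 4: grad_x = 2*1*-4.1111 = -8.2223, grad_y = 2*2*-3.632 = -14.5281
  x_4 = -4.1111 - 0.01*-8.2223 = -4.0289
  y_4 = -3.632 - 0.01*-14.5281 = -3.4867
Step 5: grad_x = 2*1*-4.0289 = -8.0578, grad_y = 2*2*-3.4867 = -13.9469
  x_5 = -4.0289 - 0.01*-8.0578 = -3.9483
  y_5 = -3.4867 - 0.01*-13.9469 = -3.3473
f(-3.9483, -3.3473) = 1*(-3.9483)^2 + 2*(-3.3473)^2 = 37.9977


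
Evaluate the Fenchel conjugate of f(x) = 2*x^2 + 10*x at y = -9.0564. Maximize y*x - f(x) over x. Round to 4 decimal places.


f*(y) = sup_x {y*x - a*x^2 - b*x} = sup_x {(y-b)*x - a*x^2}
FOC: (y - b) - 2a*x = 0 => x* = (y - b)/(2a)
x* = (-9.0564 - 10)/(2*2) = -4.7641
f*(-9.0564) = (y-b)^2/(4a) = (-9.0564 - 10)^2/(4*2)
= 363.1464/8 = 45.3933


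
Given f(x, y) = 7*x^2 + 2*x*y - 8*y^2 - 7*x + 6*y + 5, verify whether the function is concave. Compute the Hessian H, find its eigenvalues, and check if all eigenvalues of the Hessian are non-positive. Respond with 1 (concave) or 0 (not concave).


The Hessian of f(x,y) = 7*x^2 + 2*x*y - 8*y^2 - 7*x + 6*y + 5 is:
H = [[14, 2], [2, -16]]
Trace = 14 - 16 = -2
Determinant = 14*-16 - (2)^2 = -228
Discriminant = (-2)^2 - 4*-228 = 916.0
Eigenvalues: lambda_1 = -16.1327, lambda_2 = 14.1327
The function is not concave.

0


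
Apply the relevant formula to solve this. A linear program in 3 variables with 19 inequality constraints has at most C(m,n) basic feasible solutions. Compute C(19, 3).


Each vertex corresponds to some choice of n active constraints out of m, so the number of vertices is at most C(m, n) = m! / (n!(m-n)!).
m = 19, n = 3
Numerator: 19 * 18 * 17
Denominator: 3! = 6
C(19, 3) = 969


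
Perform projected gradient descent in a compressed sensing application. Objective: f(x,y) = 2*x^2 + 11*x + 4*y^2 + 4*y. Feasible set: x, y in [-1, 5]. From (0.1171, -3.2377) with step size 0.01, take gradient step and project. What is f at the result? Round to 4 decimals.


Step 1: Compute gradient at (0.1171, -3.2377).
grad_x = 2*2*0.1171 + 11 = 11.4684
grad_y = 2*4*-3.2377 + 4 = -21.9016
Step 2: Gradient step.
x_raw = 0.1171 - 0.01*11.4684 = 0.0024
y_raw = -3.2377 - 0.01*-21.9016 = -3.0187
Step 3: Project onto [-1, 5].
x_proj = clip(0.0024) = 0.0024
y_proj = clip(-3.0187) = -1.0
Step 4: Evaluate f.
f(0.0024, -1.0) = 0.0266


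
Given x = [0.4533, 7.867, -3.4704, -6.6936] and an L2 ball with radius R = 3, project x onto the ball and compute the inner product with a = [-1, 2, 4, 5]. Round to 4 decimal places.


Step 1: Compute ||x|| (intermediates to 6 decimals).
||x|| = sqrt(0.4533^2 + 7.867^2 + (-3.4704)^2 + (-6.6936)^2) = 10.906105
Step 2: Project.
Since ||x|| > R, scale = R/||x|| = 3/10.906105 = 0.275075, proj(x) = scale * x
proj(x) = [0.124691, 2.164015, -0.95462, -1.841242]
Step 3: Dot product.
a^T * proj(x) = -1*0.124691 + 2*2.164015 + 4*(-0.95462) + 5*(-1.841242) = -8.8214


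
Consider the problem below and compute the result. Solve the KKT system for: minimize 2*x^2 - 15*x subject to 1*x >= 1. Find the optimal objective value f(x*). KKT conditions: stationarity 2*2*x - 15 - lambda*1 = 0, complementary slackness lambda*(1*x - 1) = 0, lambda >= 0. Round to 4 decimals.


Step 1: Try lambda = 0 (constraint inactive).
Stationarity: 2*2*x - 15 = 0
x* = 15/(2*2) = 3.75
Check constraint: 1*3.75 = 3.75 >= 1 -- satisfied.
Step 2: Compute optimal value.
f(x*) = 2*3.75^2 - 15*3.75 = -28.125


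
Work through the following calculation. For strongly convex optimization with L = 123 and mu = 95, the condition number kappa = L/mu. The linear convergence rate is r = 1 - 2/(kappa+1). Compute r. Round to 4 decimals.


Step 1: Compute the condition number.
kappa = L/mu = 123/95 = 1.2947
Step 2: Compute the convergence rate.
r = 1 - 2/(kappa + 1) = 1 - 2*mu/(L + mu) = (L - mu)/(L + mu) = 28/218 = 0.1284


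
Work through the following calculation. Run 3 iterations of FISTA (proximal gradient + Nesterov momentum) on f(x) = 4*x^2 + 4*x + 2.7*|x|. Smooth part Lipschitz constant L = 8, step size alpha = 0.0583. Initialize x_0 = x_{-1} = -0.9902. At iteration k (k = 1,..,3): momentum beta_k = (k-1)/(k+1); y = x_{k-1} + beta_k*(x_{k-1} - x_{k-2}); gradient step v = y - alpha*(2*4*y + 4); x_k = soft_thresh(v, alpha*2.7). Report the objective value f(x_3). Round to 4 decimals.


FISTA on f(x) = 4*x^2 + 4*x + 2.7*|x|
L = 8, alpha = 0.0583
Iteration 1: beta = 0.0, y = -0.9902 + 0.0*(-0.9902 + 0.9902) = -0.9902
  grad(y) = -3.9216, v = y - alpha*grad = -0.7616
  prox(v) = soft_thresh(-0.7616, 0.1574) = -0.6042
Iteration 2: beta = 0.3333, y = -0.6042 + 0.3333*(-0.6042 + 0.9902) = -0.4755
  grad(y) = 0.1962, v = y - alpha*grad = -0.4869
  prox(v) = soft_thresh(-0.4869, 0.1574) = -0.3295
Iteration 3: beta = 0.5, y = -0.3295 + 0.5*(-0.3295 + 0.6042) = -0.1922
  grad(y) = 2.4626, v = y - alpha*grad = -0.3357
  prox(v) = soft_thresh(-0.3357, 0.1574) = -0.1783
f(x_3) = 4*(-0.1783)^2 + 4*(-0.1783) + 2.7*|-0.1783| = -0.1046


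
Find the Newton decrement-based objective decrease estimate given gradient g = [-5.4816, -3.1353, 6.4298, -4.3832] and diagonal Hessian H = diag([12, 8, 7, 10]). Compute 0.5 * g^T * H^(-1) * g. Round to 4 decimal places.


Step 1: H is diagonal, so H^(-1) * g = [-0.4568, -0.3919, 0.9185, -0.4383].
Step 2: g^T H^(-1) g = sum_i g_i^2 / H_ii
  = (-5.4816)^2/12 + (-3.1353)^2/8 + (6.4298)^2/7 + (-4.3832)^2/10
  = 2.504 + 1.2288 + 5.906 + 1.9212 = 11.56
Step 3: Objective decrease = 0.5 * g^T H^(-1) g = 5.78


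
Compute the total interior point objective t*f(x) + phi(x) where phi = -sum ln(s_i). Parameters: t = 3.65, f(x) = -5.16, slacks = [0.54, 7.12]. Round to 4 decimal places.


Step 1: Compute log-barrier.
ln values: [-0.6162, 1.9629]
phi = -(-0.6162 + 1.9629) = -1.3467
Step 2: Compute augmented objective.
t*f(x) = 3.65*-5.16 = -18.834
Total = -18.834 - 1.3467 = -20.1807


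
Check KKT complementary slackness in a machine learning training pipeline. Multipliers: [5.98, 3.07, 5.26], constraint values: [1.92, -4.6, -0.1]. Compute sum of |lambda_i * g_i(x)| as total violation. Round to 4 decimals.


KKT complementary slackness check:
lambda_1 * g_1 = 5.98 * 1.92 = 11.4816
lambda_2 * g_2 = 3.07 * -4.6 = -14.122
lambda_3 * g_3 = 5.26 * -0.1 = -0.526
Total violation = 11.4816 + 14.122 + 0.526 = 26.1296


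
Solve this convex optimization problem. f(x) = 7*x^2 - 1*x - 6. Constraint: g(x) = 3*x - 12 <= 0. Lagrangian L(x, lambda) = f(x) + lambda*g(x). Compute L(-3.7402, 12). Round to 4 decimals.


Step 1: Evaluate f(x).
f(-3.7402) = 7*(-3.7402)^2 - 1*(-3.7402) - 6 = 95.6639
Step 2: Evaluate g(x).
g(-3.7402) = 3*-3.7402 - 12 = -23.2206
Step 3: Compute Lagrangian.
L = 95.6639 + 12*-23.2206 = -182.9833


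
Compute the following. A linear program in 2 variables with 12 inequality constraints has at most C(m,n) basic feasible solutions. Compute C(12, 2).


Each vertex corresponds to some choice of n active constraints out of m, so the number of vertices is at most C(m, n) = m! / (n!(m-n)!).
m = 12, n = 2
Numerator: 12 * 11
Denominator: 2! = 2
C(12, 2) = 66


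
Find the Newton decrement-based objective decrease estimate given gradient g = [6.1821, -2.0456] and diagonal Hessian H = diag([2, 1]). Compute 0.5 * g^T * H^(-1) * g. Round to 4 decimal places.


Step 1: H is diagonal, so H^(-1) * g = [3.0911, -2.0456].
Step 2: g^T H^(-1) g = sum_i g_i^2 / H_ii
  = (6.1821)^2/2 + (-2.0456)^2/1
  = 19.1092 + 4.1845 = 23.2937
Step 3: Objective decrease = 0.5 * g^T H^(-1) g = 11.6468


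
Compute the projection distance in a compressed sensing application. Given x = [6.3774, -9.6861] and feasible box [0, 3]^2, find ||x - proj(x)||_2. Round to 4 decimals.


Project each component onto [0, 3].
clip(6.3774) = 3.0, clip(-9.6861) = 0.0
Projection = [3.0, 0.0]
Squared diffs: [11.4068, 93.8205]
Distance = sqrt(105.2273) = 10.258


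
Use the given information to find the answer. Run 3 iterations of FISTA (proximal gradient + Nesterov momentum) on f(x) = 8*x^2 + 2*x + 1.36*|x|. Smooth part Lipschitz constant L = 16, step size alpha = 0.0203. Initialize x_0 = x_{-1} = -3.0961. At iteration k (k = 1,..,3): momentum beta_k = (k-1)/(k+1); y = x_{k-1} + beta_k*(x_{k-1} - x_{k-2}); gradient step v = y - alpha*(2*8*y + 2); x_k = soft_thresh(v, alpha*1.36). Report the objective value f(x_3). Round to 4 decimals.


FISTA on f(x) = 8*x^2 + 2*x + 1.36*|x|
L = 16, alpha = 0.0203
Iteration 1: beta = 0.0, y = -3.0961 + 0.0*(-3.0961 + 3.0961) = -3.0961
  grad(y) = -47.5376, v = y - alpha*grad = -2.1311
  prox(v) = soft_thresh(-2.1311, 0.0276) = -2.1035
Iteration 2: beta = 0.3333, y = -2.1035 + 0.3333*(-2.1035 + 3.0961) = -1.7726
  grad(y) = -26.3617, v = y - alpha*grad = -1.2375
  prox(v) = soft_thresh(-1.2375, 0.0276) = -1.2099
Iteration 3: beta = 0.5, y = -1.2099 + 0.5*(-1.2099 + 2.1035) = -0.763
  grad(y) = -10.2087, v = y - alpha*grad = -0.5558
  prox(v) = soft_thresh(-0.5558, 0.0276) = -0.5282
f(x_3) = 8*(-0.5282)^2 + 2*(-0.5282) + 1.36*|-0.5282| = 1.8939


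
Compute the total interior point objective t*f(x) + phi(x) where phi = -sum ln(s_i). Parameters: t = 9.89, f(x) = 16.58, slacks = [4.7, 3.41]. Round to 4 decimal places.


Step 1: Compute log-barrier.
ln values: [1.5476, 1.2267]
phi = -(1.5476 + 1.2267) = -2.7743
Step 2: Compute augmented objective.
t*f(x) = 9.89*16.58 = 163.9762
Total = 163.9762 - 2.7743 = 161.2019


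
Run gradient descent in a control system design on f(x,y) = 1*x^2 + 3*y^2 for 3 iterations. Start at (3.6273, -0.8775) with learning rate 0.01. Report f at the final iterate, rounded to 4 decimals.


Gradient descent on f(x,y) = 1*x^2 + 3*y^2.
Starting point: (3.6273, -0.8775), alpha = 0.01
Step 1: grad_x = 2*1*3.6273 = 7.2546, grad_y = 2*3*-0.8775 = -5.265
  x_1 = 3.6273 - 0.01*7.2546 = 3.5548
  y_1 = -0.8775 - 0.01*-5.265 = -0.8249
Step 2: grad_x = 2*1*3.5548 = 7.1095, grad_y = 2*3*-0.8249 = -4.9491
  x_2 = 3.5548 - 0.01*7.1095 = 3.4837
  y_2 = -0.8249 - 0.01*-4.9491 = -0.7754
Step 3: grad_x = 2*1*3.4837 = 6.9673, grad_y = 2*3*-0.7754 = -4.6522
  x_3 = 3.4837 - 0.01*6.9673 = 3.414
  y_3 = -0.7754 - 0.01*-4.6522 = -0.7288
f(3.414, -0.7288) = 1*3.414^2 + 3*(-0.7288)^2 = 13.2489


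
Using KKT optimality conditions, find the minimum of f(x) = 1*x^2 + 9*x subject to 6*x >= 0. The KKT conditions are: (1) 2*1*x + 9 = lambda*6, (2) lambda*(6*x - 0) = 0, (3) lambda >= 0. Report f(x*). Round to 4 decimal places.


Step 1: Try lambda = 0 (constraint inactive).
x_unc = -9/(2*1) = -4.5
Check: 6*-4.5 = -27.0 < 0 -- violated!
Step 2: Constraint must be active: 6*x = 0
x* = 0/6 = 0.0
lambda = (2*1*0.0 + 9)/6 = 1.5
Step 3: Compute optimal value.
f(x*) = 1*0.0^2 + 9*0.0 = 0.0


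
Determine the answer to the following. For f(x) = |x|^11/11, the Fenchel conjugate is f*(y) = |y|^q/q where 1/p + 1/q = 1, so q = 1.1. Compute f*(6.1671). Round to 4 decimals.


The conjugate exponent q satisfies 1/p + 1/q = 1.
p = 11, so q = 11/(11 - 1) = 1.1
|y|^q = 6.1671^1.1 = 7.3976
f*(6.1671) = 7.3976 / 1.1 = 6.7251


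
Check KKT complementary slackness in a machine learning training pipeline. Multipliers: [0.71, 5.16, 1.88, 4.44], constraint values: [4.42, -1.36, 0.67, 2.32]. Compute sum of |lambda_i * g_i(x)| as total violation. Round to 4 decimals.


KKT complementary slackness check:
lambda_1 * g_1 = 0.71 * 4.42 = 3.1382
lambda_2 * g_2 = 5.16 * -1.36 = -7.0176
lambda_3 * g_3 = 1.88 * 0.67 = 1.2596
lambda_4 * g_4 = 4.44 * 2.32 = 10.3008
Total violation = 3.1382 + 7.0176 + 1.2596 + 10.3008 = 21.7162


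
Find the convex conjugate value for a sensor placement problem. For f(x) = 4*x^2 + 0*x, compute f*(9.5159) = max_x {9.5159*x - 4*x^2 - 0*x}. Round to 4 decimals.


f*(y) = sup_x {y*x - a*x^2 - b*x} = sup_x {(y-b)*x - a*x^2}
FOC: (y - b) - 2a*x = 0 => x* = (y - b)/(2a)
x* = (9.5159 - 0)/(2*4) = 1.1895
f*(9.5159) = (y-b)^2/(4a) = (9.5159 - 0)^2/(4*4)
= 90.5524/16 = 5.6595


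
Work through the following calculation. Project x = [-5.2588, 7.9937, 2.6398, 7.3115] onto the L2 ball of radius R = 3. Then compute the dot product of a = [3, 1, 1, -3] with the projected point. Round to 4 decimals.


Step 1: Compute ||x|| (intermediates to 6 decimals).
||x|| = sqrt((-5.2588)^2 + 7.9937^2 + 2.6398^2 + 7.3115^2) = 12.328049
Step 2: Project.
Since ||x|| > R, scale = R/||x|| = 3/12.328049 = 0.243348, proj(x) = scale * x
proj(x) = [-1.279718, 1.945251, 0.64239, 1.779239]
Step 3: Dot product.
a^T * proj(x) = 3*(-1.279718) + 1*1.945251 + 1*0.64239 - 3*1.779239 = -6.5892


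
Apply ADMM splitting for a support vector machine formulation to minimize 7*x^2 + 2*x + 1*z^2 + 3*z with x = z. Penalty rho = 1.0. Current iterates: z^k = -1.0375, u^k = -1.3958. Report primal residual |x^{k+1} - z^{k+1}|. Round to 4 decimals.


ADMM iteration with rho = 1.0, z^k = -1.0375, u^k = -1.3958
Step 1: x-update.
Minimize 7*x^2 + 2*x + (1.0/2)*(x + 1.0375 - 1.3958)^2
FOC: (2*7 + 1.0)*x = -2 + 1.0*(-1.0375 + 1.3958)
x^{k+1} = -0.1094
Step 2: z-update.
Minimize 1*z^2 + 3*z + (1.0/2)*(-0.1094 - z - 1.3958)^2
FOC: (2*1 + 1.0)*z = -3 + 1.0*(-0.1094 - 1.3958)
z^{k+1} = -1.5017
Step 3: u-update.
u^{k+1} = -1.3958 - 0.1094 + 1.5017 = -0.0035
Step 4: Primal residual = |-0.1094 + 1.5017| = 1.3923


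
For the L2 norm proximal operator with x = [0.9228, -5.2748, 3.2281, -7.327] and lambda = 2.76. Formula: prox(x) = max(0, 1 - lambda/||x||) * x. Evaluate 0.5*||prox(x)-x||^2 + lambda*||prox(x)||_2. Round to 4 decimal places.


Step 1: Compute ||x||.
||x|| = 9.6323
Step 2: Compute scaling factor.
scale = max(0, 1 - 2.76/9.6323) = 0.7135
Step 3: prox(x) = [0.6584, -3.7634, 2.3031, -5.2275]
||prox(x)|| = 6.8723
Step 4: Proximal objective.
0.5*||prox-x||^2 = 3.8088
lambda*||prox|| = 18.9675
Total = 22.7763


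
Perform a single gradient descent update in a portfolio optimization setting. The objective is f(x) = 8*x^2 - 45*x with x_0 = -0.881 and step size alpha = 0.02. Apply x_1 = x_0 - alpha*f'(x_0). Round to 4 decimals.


We compute the gradient at x_0 and apply the update.
f'(x) = 16*x - 45
f'(-0.881) = 16*-0.881 - 45 = -59.096
x_1 = -0.881 - 0.02*-59.096 = 0.3009


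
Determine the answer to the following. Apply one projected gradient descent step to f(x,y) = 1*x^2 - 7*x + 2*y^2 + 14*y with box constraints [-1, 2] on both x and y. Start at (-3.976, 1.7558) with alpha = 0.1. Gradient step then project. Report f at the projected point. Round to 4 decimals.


Step 1: Compute gradient at (-3.976, 1.7558).
grad_x = 2*1*-3.976 - 7 = -14.952
grad_y = 2*2*1.7558 + 14 = 21.0232
Step 2: Gradient step.
x_raw = -3.976 - 0.1*-14.952 = -2.4808
y_raw = 1.7558 - 0.1*21.0232 = -0.3465
Step 3: Project onto [-1, 2].
x_proj = clip(-2.4808) = -1.0
y_proj = clip(-0.3465) = -0.3465
Step 4: Evaluate f.
f(-1.0, -0.3465) = 3.3889


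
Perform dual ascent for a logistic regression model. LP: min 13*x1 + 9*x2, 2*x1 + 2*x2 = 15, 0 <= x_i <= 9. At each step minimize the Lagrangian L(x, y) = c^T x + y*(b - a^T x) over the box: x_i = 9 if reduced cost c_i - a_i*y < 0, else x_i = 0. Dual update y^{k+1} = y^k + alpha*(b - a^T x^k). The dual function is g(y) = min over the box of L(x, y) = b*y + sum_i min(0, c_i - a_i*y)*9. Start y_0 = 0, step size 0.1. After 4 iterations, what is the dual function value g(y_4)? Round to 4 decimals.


Dual ascent for LP: min 13*x1 + 9*x2, 2*x1 + 2*x2 = 15, 0 <= x_i <= 9
Step 1: y^k = 0.0, reduced costs: (13.0, 9.0)
  x^k = (0.0, 0.0), subgradient = b - a^T x = 15.0
  y^{k+1} = 0.0 + 0.1*15.0 = 1.5
Step 2: y^k = 1.5, reduced costs: (10.0, 6.0)
  x^k = (0.0, 0.0), subgradient = b - a^T x = 15.0
  y^{k+1} = 1.5 + 0.1*15.0 = 3.0
Step 3: y^k = 3.0, reduced costs: (7.0, 3.0)
  x^k = (0.0, 0.0), subgradient = b - a^T x = 15.0
  y^{k+1} = 3.0 + 0.1*15.0 = 4.5
Step 4: y^k = 4.5, reduced costs: (4.0, 0.0)
  x^k = (0.0, 0.0), subgradient = b - a^T x = 15.0
  y^{k+1} = 4.5 + 0.1*15.0 = 6.0
Dual objective at y_4 = 6.0: reduced costs (1.0, -3.0), box minimizer x = (0.0, 9.0)
g(y_4) = b*y + (c1 - a1*y)*x1 + (c2 - a2*y)*x2 = 15*6.0 + 1.0*0.0 + (-3.0)*9.0 = 90.0 + 0.0 - 27.0 = 63.0


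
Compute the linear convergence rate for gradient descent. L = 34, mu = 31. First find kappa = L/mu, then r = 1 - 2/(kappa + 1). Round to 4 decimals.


Step 1: Compute the condition number.
kappa = L/mu = 34/31 = 1.0968
Step 2: Compute the convergence rate.
r = 1 - 2/(kappa + 1) = 1 - 2*mu/(L + mu) = (L - mu)/(L + mu) = 3/65 = 0.0462


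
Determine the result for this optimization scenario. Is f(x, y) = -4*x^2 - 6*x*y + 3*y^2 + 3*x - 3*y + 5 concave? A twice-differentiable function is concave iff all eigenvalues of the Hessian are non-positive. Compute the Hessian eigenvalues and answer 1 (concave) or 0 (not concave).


The Hessian of f(x,y) = -4*x^2 - 6*x*y + 3*y^2 + 3*x - 3*y + 5 is:
H = [[-8, -6], [-6, 6]]
Trace = -8 + 6 = -2
Determinant = -8*6 - (-6)^2 = -84
Discriminant = (-2)^2 - 4*-84 = 340.0
Eigenvalues: lambda_1 = -10.2195, lambda_2 = 8.2195
The function is not concave.

0


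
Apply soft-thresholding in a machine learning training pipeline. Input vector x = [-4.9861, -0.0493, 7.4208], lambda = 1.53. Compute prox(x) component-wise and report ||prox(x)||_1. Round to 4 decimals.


Soft-thresholding with lambda = 1.53:
prox(-4.9861) = sign(-4.9861)*max(|-4.9861| - 1.53, 0) = -3.4561
prox(-0.0493) = sign(-0.0493)*max(|-0.0493| - 1.53, 0) = 0.0
prox(7.4208) = sign(7.4208)*max(|7.4208| - 1.53, 0) = 5.8908
prox(x) = [-3.4561, 0.0, 5.8908]
||prox(x)||_1 = 3.4561 + 0.0 + 5.8908 = 9.3469


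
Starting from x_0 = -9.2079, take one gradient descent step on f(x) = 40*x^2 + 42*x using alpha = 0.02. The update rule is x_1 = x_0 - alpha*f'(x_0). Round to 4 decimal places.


We compute the gradient at x_0 and apply the update.
f'(x) = 80*x + 42
f'(-9.2079) = 80*-9.2079 + 42 = -694.632
x_1 = -9.2079 - 0.02*-694.632 = 4.6847


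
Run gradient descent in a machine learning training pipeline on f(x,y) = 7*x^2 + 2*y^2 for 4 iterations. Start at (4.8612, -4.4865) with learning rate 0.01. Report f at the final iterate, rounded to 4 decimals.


Gradient descent on f(x,y) = 7*x^2 + 2*y^2.
Starting point: (4.8612, -4.4865), alpha = 0.01
Step 1: grad_x = 2*7*4.8612 = 68.0568, grad_y = 2*2*-4.4865 = -17.946
  x_1 = 4.8612 - 0.01*68.0568 = 4.1806
  y_1 = -4.4865 - 0.01*-17.946 = -4.307
Step 2: grad_x = 2*7*4.1806 = 58.5288, grad_y = 2*2*-4.307 = -17.2282
  x_2 = 4.1806 - 0.01*58.5288 = 3.5953
  y_2 = -4.307 - 0.01*-17.2282 = -4.1348
Step 3: grad_x = 2*7*3.5953 = 50.3348, grad_y = 2*2*-4.1348 = -16.539
  x_3 = 3.5953 - 0.01*50.3348 = 3.092
  y_3 = -4.1348 - 0.01*-16.539 = -3.9694
Step 4: grad_x = 2*7*3.092 = 43.2879, grad_y = 2*2*-3.9694 = -15.8775
  x_4 = 3.092 - 0.01*43.2879 = 2.6591
  y_4 = -3.9694 - 0.01*-15.8775 = -3.8106
f(2.6591, -3.8106) = 7*2.6591^2 + 2*(-3.8106)^2 = 78.5375


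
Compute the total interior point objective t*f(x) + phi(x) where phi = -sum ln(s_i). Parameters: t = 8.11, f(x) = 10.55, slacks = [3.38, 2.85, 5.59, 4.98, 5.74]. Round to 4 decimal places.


Step 1: Compute log-barrier.
ln values: [1.2179, 1.0473, 1.721, 1.6054, 1.7475]
phi = -(1.2179 + 1.0473 + 1.721 + 1.6054 + 1.7475) = -7.3391
Step 2: Compute augmented objective.
t*f(x) = 8.11*10.55 = 85.5605
Total = 85.5605 - 7.3391 = 78.2214


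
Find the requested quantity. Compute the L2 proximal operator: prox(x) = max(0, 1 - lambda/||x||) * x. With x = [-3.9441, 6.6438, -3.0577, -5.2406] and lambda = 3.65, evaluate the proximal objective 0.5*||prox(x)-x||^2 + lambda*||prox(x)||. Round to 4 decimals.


Step 1: Compute ||x||.
||x|| = 9.8239
Step 2: Compute scaling factor.
scale = max(0, 1 - 3.65/9.8239) = 0.6285
Step 3: prox(x) = [-2.4787, 4.1753, -1.9216, -3.2935]
||prox(x)|| = 6.1739
Step 4: Proximal objective.
0.5*||prox-x||^2 = 6.6613
lambda*||prox|| = 22.5347
Total = 29.1961


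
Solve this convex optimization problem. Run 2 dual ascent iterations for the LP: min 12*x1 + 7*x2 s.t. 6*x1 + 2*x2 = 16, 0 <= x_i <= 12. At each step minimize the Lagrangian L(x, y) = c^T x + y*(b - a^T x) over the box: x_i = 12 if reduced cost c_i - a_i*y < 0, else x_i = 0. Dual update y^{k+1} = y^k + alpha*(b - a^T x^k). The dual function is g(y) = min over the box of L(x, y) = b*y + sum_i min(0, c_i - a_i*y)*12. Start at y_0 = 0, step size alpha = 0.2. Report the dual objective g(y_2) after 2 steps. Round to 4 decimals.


Dual ascent for LP: min 12*x1 + 7*x2, 6*x1 + 2*x2 = 16, 0 <= x_i <= 12
Step 1: y^k = 0.0, reduced costs: (12.0, 7.0)
  x^k = (0.0, 0.0), subgradient = b - a^T x = 16.0
  y^{k+1} = 0.0 + 0.2*16.0 = 3.2
Step 2: y^k = 3.2, reduced costs: (-7.2, 0.6)
  x^k = (12.0, 0.0), subgradient = b - a^T x = -56.0
  y^{k+1} = 3.2 + 0.2*-56.0 = -8.0
Dual objective at y_2 = -8.0: reduced costs (60.0, 23.0), box minimizer x = (0.0, 0.0)
g(y_2) = b*y + (c1 - a1*y)*x1 + (c2 - a2*y)*x2 = 16*(-8.0) + 60.0*0.0 + 23.0*0.0 = -128.0 + 0.0 + 0.0 = -128.0


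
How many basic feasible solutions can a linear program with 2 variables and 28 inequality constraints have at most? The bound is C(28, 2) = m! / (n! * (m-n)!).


Each vertex corresponds to some choice of n active constraints out of m, so the number of vertices is at most C(m, n) = m! / (n!(m-n)!).
m = 28, n = 2
Numerator: 28 * 27
Denominator: 2! = 2
C(28, 2) = 378


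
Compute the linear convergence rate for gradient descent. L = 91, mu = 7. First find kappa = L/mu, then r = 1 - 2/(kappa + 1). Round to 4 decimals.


Step 1: Compute the condition number.
kappa = L/mu = 91/7 = 13.0
Step 2: Compute the convergence rate.
r = 1 - 2/(kappa + 1) = 1 - 2*mu/(L + mu) = (L - mu)/(L + mu) = 84/98 = 0.8571


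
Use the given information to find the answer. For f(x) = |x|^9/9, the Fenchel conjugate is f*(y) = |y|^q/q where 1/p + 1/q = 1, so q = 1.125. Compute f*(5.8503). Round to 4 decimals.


The conjugate exponent q satisfies 1/p + 1/q = 1.
p = 9, so q = 9/(9 - 1) = 1.125
|y|^q = 5.8503^1.125 = 7.2958
f*(5.8503) = 7.2958 / 1.125 = 6.4852


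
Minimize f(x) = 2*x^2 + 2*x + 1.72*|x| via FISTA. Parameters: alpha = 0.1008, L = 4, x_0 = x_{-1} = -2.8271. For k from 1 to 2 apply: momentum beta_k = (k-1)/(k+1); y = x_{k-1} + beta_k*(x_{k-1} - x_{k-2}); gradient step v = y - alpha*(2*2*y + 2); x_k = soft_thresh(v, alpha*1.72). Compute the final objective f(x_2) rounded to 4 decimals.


FISTA on f(x) = 2*x^2 + 2*x + 1.72*|x|
L = 4, alpha = 0.1008
Iteration 1: beta = 0.0, y = -2.8271 + 0.0*(-2.8271 + 2.8271) = -2.8271
  grad(y) = -9.3084, v = y - alpha*grad = -1.8888
  prox(v) = soft_thresh(-1.8888, 0.1734) = -1.7154
Iteration 2: beta = 0.3333, y = -1.7154 + 0.3333*(-1.7154 + 2.8271) = -1.3449
  grad(y) = -3.3795, v = y - alpha*grad = -1.0042
  prox(v) = soft_thresh(-1.0042, 0.1734) = -0.8309
f(x_2) = 2*(-0.8309)^2 + 2*(-0.8309) + 1.72*|-0.8309| = 1.148


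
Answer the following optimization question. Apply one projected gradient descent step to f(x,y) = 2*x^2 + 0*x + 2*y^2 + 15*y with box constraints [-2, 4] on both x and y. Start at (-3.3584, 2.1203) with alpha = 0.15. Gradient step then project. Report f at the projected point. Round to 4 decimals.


Step 1: Compute gradient at (-3.3584, 2.1203).
grad_x = 2*2*-3.3584 + 0 = -13.4336
grad_y = 2*2*2.1203 + 15 = 23.4812
Step 2: Gradient step.
x_raw = -3.3584 - 0.15*-13.4336 = -1.3434
y_raw = 2.1203 - 0.15*23.4812 = -1.4019
Step 3: Project onto [-2, 4].
x_proj = clip(-1.3434) = -1.3434
y_proj = clip(-1.4019) = -1.4019
Step 4: Evaluate f.
f(-1.3434, -1.4019) = -13.4884


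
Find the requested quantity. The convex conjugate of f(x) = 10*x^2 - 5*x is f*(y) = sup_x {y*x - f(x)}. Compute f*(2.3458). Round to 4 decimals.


f*(y) = sup_x {y*x - a*x^2 - b*x} = sup_x {(y-b)*x - a*x^2}
FOC: (y - b) - 2a*x = 0 => x* = (y - b)/(2a)
x* = (2.3458 + 5)/(2*10) = 0.3673
f*(2.3458) = (y-b)^2/(4a) = (2.3458 + 5)^2/(4*10)
= 53.9608/40 = 1.349


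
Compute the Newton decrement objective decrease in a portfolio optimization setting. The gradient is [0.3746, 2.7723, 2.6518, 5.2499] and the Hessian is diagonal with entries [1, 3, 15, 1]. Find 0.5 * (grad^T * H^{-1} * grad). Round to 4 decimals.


Step 1: H is diagonal, so H^(-1) * g = [0.3746, 0.9241, 0.1768, 5.2499].
Step 2: g^T H^(-1) g = sum_i g_i^2 / H_ii
  = (0.3746)^2/1 + (2.7723)^2/3 + (2.6518)^2/15 + (5.2499)^2/1
  = 0.1403 + 2.5619 + 0.4688 + 27.5615 = 30.7325
Step 3: Objective decrease = 0.5 * g^T H^(-1) g = 15.3662
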